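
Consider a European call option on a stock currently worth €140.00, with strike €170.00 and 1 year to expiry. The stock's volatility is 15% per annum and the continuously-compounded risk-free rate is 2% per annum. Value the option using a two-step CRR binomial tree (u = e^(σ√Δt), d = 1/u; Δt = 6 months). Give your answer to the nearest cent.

CRR parameters: u = e^(σ√Δt) = e^(0.15·√0.5) = 1.1119, d = 1/u = 0.8994
Per-period rate: rΔt = 0.02·0.5 = 0.01, so R = e^0.01 = 1.0101
Risk-neutral probability p = (e^0.01 − 0.8994)/(1.1119 − 0.8994) = 0.1107/0.2125 = 0.5208
Terminal stock prices: S_uu = 173.1, S_ud = 140, S_dd = 113.2
Terminal payoffs (S − K): max(3.084, 0) = 3.084, max(-30, 0) = 0, max(-56.76, 0) = 0
Node u (S = 155.7): V_u = e^(−0.01)·[0.5208·3.0836 + 0.4792·0.0000] = 1.5899
Node d (S = 125.9): V_d = e^(−0.01)·[0.5208·0.0000 + 0.4792·0.0000] = 0.0000
Node 0 (S = 140): V_0 = e^(−0.01)·[0.5208·1.5899 + 0.4792·0.0000] = 0.8198

€0.82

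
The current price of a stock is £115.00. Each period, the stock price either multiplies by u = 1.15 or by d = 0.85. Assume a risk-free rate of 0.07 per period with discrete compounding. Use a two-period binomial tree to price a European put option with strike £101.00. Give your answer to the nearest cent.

£1.11

Risk-neutral probability p = (1 + 0.07 − 0.85)/(1.15 − 0.85) = 0.2200/0.3000 = 0.7333
Terminal stock prices: S_uu = 152.1, S_ud = 112.4, S_dd = 83.09
Terminal payoffs (K − S): max(-51.09, 0) = 0, max(-11.41, 0) = 0, max(17.91, 0) = 17.91
Node u (S = 132.2): V_u = 1/1.07·[0.7333·0.0000 + 0.2667·0.0000] = 0.0000
Node d (S = 97.75): V_d = 1/1.07·[0.7333·0.0000 + 0.2667·17.9125] = 4.4642
Node 0 (S = 115): V_0 = 1/1.07·[0.7333·0.0000 + 0.2667·4.4642] = 1.1126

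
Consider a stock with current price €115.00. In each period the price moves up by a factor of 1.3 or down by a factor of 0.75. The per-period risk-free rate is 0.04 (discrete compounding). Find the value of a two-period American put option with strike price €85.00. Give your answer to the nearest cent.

€4.20

Risk-neutral probability p = (1 + 0.04 − 0.75)/(1.3 − 0.75) = 0.2900/0.5500 = 0.5273
Terminal stock prices: S_uu = 194.4, S_ud = 112.1, S_dd = 64.69
Terminal payoffs (K − S): max(-109.4, 0) = 0, max(-27.12, 0) = 0, max(20.31, 0) = 20.31
Node u (S = 149.5): continuation = 1/1.04·[0.5273·0.0000 + 0.4727·0.0000] = 0.0000; exercise value = 0.0000 ≤ continuation, so V_u = 0.0000
Node d (S = 86.25): continuation = 1/1.04·[0.5273·0.0000 + 0.4727·20.3125] = 9.2330; exercise value = 0.0000 ≤ continuation, so V_d = 9.2330
Node 0 (S = 115): continuation = 1/1.04·[0.5273·0.0000 + 0.4727·9.2330] = 4.1968; exercise value = 0.0000 ≤ continuation, so V_0 = 4.1968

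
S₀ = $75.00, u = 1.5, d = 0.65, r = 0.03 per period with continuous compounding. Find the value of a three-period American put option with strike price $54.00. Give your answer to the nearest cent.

$8.03

Risk-neutral probability p = (e^0.03 − 0.65)/(1.5 − 0.65) = 0.3805/0.8500 = 0.4476
Terminal stock prices: S_uuu = 253.1, S_uud = 109.7, S_udd = 47.53, S_ddd = 20.6
Terminal payoffs (K − S): max(-199.1, 0) = 0, max(-55.69, 0) = 0, max(6.469, 0) = 6.469, max(33.4, 0) = 33.4
Node uu (S = 168.8): continuation = e^(−0.03)·[0.4476·0.0000 + 0.5524·0.0000] = 0.0000; exercise value = 0.0000 ≤ continuation, so V_uu = 0.0000
Node ud (S = 73.12): continuation = e^(−0.03)·[0.4476·0.0000 + 0.5524·6.4687] = 3.4678; exercise value = 0.0000 ≤ continuation, so V_ud = 3.4678
Node dd (S = 31.69): continuation = e^(−0.03)·[0.4476·6.4687 + 0.5524·33.4031] = 20.7166; exercise value = 22.3125 > continuation, so V_dd = 22.3125 (exercise)
Node u (S = 112.5): continuation = e^(−0.03)·[0.4476·0.0000 + 0.5524·3.4678] = 1.8590; exercise value = 0.0000 ≤ continuation, so V_u = 1.8590
Node d (S = 48.75): continuation = e^(−0.03)·[0.4476·3.4678 + 0.5524·22.3125] = 13.4676; exercise value = 5.2500 ≤ continuation, so V_d = 13.4676
Node 0 (S = 75): continuation = e^(−0.03)·[0.4476·1.8590 + 0.5524·13.4676] = 8.0272; exercise value = 0.0000 ≤ continuation, so V_0 = 8.0272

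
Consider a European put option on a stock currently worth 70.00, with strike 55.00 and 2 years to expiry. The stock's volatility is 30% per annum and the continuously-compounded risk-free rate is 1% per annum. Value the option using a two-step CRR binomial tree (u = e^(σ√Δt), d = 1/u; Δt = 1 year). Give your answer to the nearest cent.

CRR parameters: u = e^(σ√Δt) = e^(0.3·√1) = 1.3499, d = 1/u = 0.7408
Per-period rate: rΔt = 0.01·1 = 0.01, so R = e^0.01 = 1.0101
Risk-neutral probability p = (e^0.01 − 0.7408)/(1.3499 − 0.7408) = 0.2692/0.6090 = 0.4421
Terminal stock prices: S_uu = 127.5, S_ud = 70, S_dd = 38.42
Terminal payoffs (K − S): max(-72.55, 0) = 0, max(-15, 0) = 0, max(16.58, 0) = 16.58
Node u (S = 94.49): V_u = e^(−0.01)·[0.4421·0.0000 + 0.5579·0.0000] = 0.0000
Node d (S = 51.86): V_d = e^(−0.01)·[0.4421·0.0000 + 0.5579·16.5832] = 9.1604
Node 0 (S = 70): V_0 = e^(−0.01)·[0.4421·0.0000 + 0.5579·9.1604] = 5.0601

5.06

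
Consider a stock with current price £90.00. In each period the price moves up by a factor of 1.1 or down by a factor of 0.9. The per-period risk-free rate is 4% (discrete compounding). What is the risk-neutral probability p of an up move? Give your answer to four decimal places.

p = 0.7000

Risk-neutral probability p = (1 + 0.04 − 0.9)/(1.1 − 0.9) = 0.1400/0.2000 = 0.7000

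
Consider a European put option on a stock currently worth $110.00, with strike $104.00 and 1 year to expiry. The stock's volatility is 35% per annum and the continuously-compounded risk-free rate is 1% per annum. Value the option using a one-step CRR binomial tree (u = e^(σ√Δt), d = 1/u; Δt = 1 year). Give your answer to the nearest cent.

CRR parameters: u = e^(σ√Δt) = e^(0.35·√1) = 1.4191, d = 1/u = 0.7047
Per-period rate: rΔt = 0.01·1 = 0.01, so R = e^0.01 = 1.0101
Risk-neutral probability p = (e^0.01 − 0.7047)/(1.4191 − 0.7047) = 0.3054/0.7144 = 0.4275
Terminal stock prices: S_u = 156.1, S_d = 77.52
Terminal payoffs (K − S): max(-52.1, 0) = 0, max(26.48, 0) = 26.48
Node 0 (S = 110): V_0 = e^(−0.01)·[0.4275·0.0000 + 0.5725·26.4843] = 15.0127

$15.01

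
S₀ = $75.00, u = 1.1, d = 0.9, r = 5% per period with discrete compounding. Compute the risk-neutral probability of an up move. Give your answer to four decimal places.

Risk-neutral probability p = (1 + 0.05 − 0.9)/(1.1 − 0.9) = 0.1500/0.2000 = 0.7500

p = 0.7500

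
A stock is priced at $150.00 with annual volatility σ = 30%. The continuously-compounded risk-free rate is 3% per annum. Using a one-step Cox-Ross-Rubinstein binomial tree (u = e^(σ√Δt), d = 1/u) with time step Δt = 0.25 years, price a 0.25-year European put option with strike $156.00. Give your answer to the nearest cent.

$13.68

CRR parameters: u = e^(σ√Δt) = e^(0.3·√0.25) = 1.1618, d = 1/u = 0.8607
Per-period rate: rΔt = 0.03·0.25 = 0.0075, so R = e^0.0075 = 1.0075
Risk-neutral probability p = (e^0.0075 − 0.8607)/(1.1618 − 0.8607) = 0.1468/0.3011 = 0.4876
Terminal stock prices: S_u = 174.3, S_d = 129.1
Terminal payoffs (K − S): max(-18.28, 0) = 0, max(26.89, 0) = 26.89
Node 0 (S = 150): V_0 = e^(−0.0075)·[0.4876·0.0000 + 0.5124·26.8938] = 13.6782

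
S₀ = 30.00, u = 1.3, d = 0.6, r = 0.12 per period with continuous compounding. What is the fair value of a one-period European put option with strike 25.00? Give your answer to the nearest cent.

1.53

Risk-neutral probability p = (e^0.12 − 0.6)/(1.3 − 0.6) = 0.5275/0.7000 = 0.7536
Terminal stock prices: S_u = 39, S_d = 18
Terminal payoffs (K − S): max(-14, 0) = 0, max(7, 0) = 7
Node 0 (S = 30): V_0 = e^(−0.12)·[0.7536·0.0000 + 0.2464·7.0000] = 1.5300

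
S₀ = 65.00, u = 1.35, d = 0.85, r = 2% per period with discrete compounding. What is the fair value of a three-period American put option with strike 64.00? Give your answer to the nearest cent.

Risk-neutral probability p = (1 + 0.02 − 0.85)/(1.35 − 0.85) = 0.1700/0.5000 = 0.3400
Terminal stock prices: S_uuu = 159.9, S_uud = 100.7, S_udd = 63.4, S_ddd = 39.92
Terminal payoffs (K − S): max(-95.92, 0) = 0, max(-36.69, 0) = 0, max(0.6006, 0) = 0.6006, max(24.08, 0) = 24.08
Node uu (S = 118.5): continuation = 1/1.02·[0.3400·0.0000 + 0.6600·0.0000] = 0.0000; exercise value = 0.0000 ≤ continuation, so V_uu = 0.0000
Node ud (S = 74.59): continuation = 1/1.02·[0.3400·0.0000 + 0.6600·0.6006] = 0.3886; exercise value = 0.0000 ≤ continuation, so V_ud = 0.3886
Node dd (S = 46.96): continuation = 1/1.02·[0.3400·0.6006 + 0.6600·24.0819] = 15.7826; exercise value = 17.0375 > continuation, so V_dd = 17.0375 (exercise)
Node u (S = 87.75): continuation = 1/1.02·[0.3400·0.0000 + 0.6600·0.3886] = 0.2515; exercise value = 0.0000 ≤ continuation, so V_u = 0.2515
Node d (S = 55.25): continuation = 1/1.02·[0.3400·0.3886 + 0.6600·17.0375] = 11.1538; exercise value = 8.7500 ≤ continuation, so V_d = 11.1538
Node 0 (S = 65): continuation = 1/1.02·[0.3400·0.2515 + 0.6600·11.1538] = 7.3010; exercise value = 0.0000 ≤ continuation, so V_0 = 7.3010

7.30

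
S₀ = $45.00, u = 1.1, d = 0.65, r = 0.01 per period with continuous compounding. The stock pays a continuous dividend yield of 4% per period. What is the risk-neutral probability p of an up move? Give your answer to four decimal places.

p = 0.7121

Per-period risk-free factor R = e^0.01 = 1.0101; dividend-adjusted growth = e^(0.01−0.04) = 0.9704.
Risk-neutral probability p = (0.9704 − 0.65)/(1.1 − 0.65) = 0.3204/0.4500 = 0.7121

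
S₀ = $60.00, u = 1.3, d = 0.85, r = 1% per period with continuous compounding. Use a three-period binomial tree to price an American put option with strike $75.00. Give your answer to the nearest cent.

$18.22

Risk-neutral probability p = (e^0.01 − 0.85)/(1.3 − 0.85) = 0.1601/0.4500 = 0.3557
Terminal stock prices: S_uuu = 131.8, S_uud = 86.19, S_udd = 56.35, S_ddd = 36.85
Terminal payoffs (K − S): max(-56.82, 0) = 0, max(-11.19, 0) = 0, max(18.65, 0) = 18.65, max(38.15, 0) = 38.15
Node uu (S = 101.4): continuation = e^(−0.01)·[0.3557·0.0000 + 0.6443·0.0000] = 0.0000; exercise value = 0.0000 ≤ continuation, so V_uu = 0.0000
Node ud (S = 66.3): continuation = e^(−0.01)·[0.3557·0.0000 + 0.6443·18.6450] = 11.8941; exercise value = 8.7000 ≤ continuation, so V_ud = 11.8941
Node dd (S = 43.35): continuation = e^(−0.01)·[0.3557·18.6450 + 0.6443·38.1525] = 30.9037; exercise value = 31.6500 > continuation, so V_dd = 31.6500 (exercise)
Node u (S = 78): continuation = e^(−0.01)·[0.3557·0.0000 + 0.6443·11.8941] = 7.5875; exercise value = 0.0000 ≤ continuation, so V_u = 7.5875
Node d (S = 51): continuation = e^(−0.01)·[0.3557·11.8941 + 0.6443·31.6500] = 24.3785; exercise value = 24.0000 ≤ continuation, so V_d = 24.3785
Node 0 (S = 60): continuation = e^(−0.01)·[0.3557·7.5875 + 0.6443·24.3785] = 18.2233; exercise value = 15.0000 ≤ continuation, so V_0 = 18.2233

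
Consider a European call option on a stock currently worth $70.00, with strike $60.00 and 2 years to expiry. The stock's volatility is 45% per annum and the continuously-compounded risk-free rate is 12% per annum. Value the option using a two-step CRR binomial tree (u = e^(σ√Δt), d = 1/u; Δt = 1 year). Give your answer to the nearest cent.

$28.37

CRR parameters: u = e^(σ√Δt) = e^(0.45·√1) = 1.5683, d = 1/u = 0.6376
Per-period rate: rΔt = 0.12·1 = 0.12, so R = e^0.12 = 1.1275
Risk-neutral probability p = (e^0.12 − 0.6376)/(1.5683 − 0.6376) = 0.4899/0.9307 = 0.5264
Terminal stock prices: S_uu = 172.2, S_ud = 70, S_dd = 28.46
Terminal payoffs (S − K): max(112.2, 0) = 112.2, max(10, 0) = 10, max(-31.54, 0) = 0
Node u (S = 109.8): V_u = e^(−0.12)·[0.5264·112.1722 + 0.4736·10.0000] = 56.5666
Node d (S = 44.63): V_d = e^(−0.12)·[0.5264·10.0000 + 0.4736·0.0000] = 4.6683
Node 0 (S = 70): V_0 = e^(−0.12)·[0.5264·56.5666 + 0.4736·4.6683] = 28.3683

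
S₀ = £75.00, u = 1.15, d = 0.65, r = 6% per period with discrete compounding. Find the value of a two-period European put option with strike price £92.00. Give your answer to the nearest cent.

£11.18

Risk-neutral probability p = (1 + 0.06 − 0.65)/(1.15 − 0.65) = 0.4100/0.5000 = 0.8200
Terminal stock prices: S_uu = 99.19, S_ud = 56.06, S_dd = 31.69
Terminal payoffs (K − S): max(-7.187, 0) = 0, max(35.94, 0) = 35.94, max(60.31, 0) = 60.31
Node u (S = 86.25): V_u = 1/1.06·[0.8200·0.0000 + 0.1800·35.9375] = 6.1026
Node d (S = 48.75): V_d = 1/1.06·[0.8200·35.9375 + 0.1800·60.3125] = 38.0425
Node 0 (S = 75): V_0 = 1/1.06·[0.8200·6.1026 + 0.1800·38.0425] = 11.1809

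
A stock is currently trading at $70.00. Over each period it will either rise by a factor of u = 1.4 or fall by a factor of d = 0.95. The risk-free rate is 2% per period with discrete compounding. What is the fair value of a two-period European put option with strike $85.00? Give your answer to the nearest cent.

$14.96

Risk-neutral probability p = (1 + 0.02 − 0.95)/(1.4 − 0.95) = 0.0700/0.4500 = 0.1556
Terminal stock prices: S_uu = 137.2, S_ud = 93.1, S_dd = 63.17
Terminal payoffs (K − S): max(-52.2, 0) = 0, max(-8.1, 0) = 0, max(21.83, 0) = 21.83
Node u (S = 98): V_u = 1/1.02·[0.1556·0.0000 + 0.8444·0.0000] = 0.0000
Node d (S = 66.5): V_d = 1/1.02·[0.1556·0.0000 + 0.8444·21.8250] = 18.0686
Node 0 (S = 70): V_0 = 1/1.02·[0.1556·0.0000 + 0.8444·18.0686] = 14.9588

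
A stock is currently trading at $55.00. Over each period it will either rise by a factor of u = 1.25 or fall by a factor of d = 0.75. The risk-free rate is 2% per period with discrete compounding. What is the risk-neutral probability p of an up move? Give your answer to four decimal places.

Risk-neutral probability p = (1 + 0.02 − 0.75)/(1.25 − 0.75) = 0.2700/0.5000 = 0.5400

p = 0.5400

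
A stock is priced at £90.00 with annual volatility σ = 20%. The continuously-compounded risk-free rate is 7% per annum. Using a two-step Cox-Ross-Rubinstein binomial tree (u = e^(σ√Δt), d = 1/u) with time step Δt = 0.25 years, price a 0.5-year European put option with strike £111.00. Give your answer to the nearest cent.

CRR parameters: u = e^(σ√Δt) = e^(0.2·√0.25) = 1.1052, d = 1/u = 0.9048
Per-period rate: rΔt = 0.07·0.25 = 0.0175, so R = e^0.0175 = 1.0177
Risk-neutral probability p = (e^0.0175 − 0.9048)/(1.1052 − 0.9048) = 0.1128/0.2003 = 0.5631
Terminal stock prices: S_uu = 109.9, S_ud = 90, S_dd = 73.69
Terminal payoffs (K − S): max(1.074, 0) = 1.074, max(21, 0) = 21, max(37.31, 0) = 37.31
Node u (S = 99.47): V_u = e^(−0.0175)·[0.5631·1.0738 + 0.4369·21.0000] = 9.6090
Node d (S = 81.44): V_d = e^(−0.0175)·[0.5631·21.0000 + 0.4369·37.3142] = 27.6390
Node 0 (S = 90): V_0 = e^(−0.0175)·[0.5631·9.6090 + 0.4369·27.6390] = 17.1822

£17.18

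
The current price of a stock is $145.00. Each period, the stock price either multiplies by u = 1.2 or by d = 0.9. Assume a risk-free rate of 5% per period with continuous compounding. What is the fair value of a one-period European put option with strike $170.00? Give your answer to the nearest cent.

Risk-neutral probability p = (e^0.05 − 0.9)/(1.2 − 0.9) = 0.1513/0.3000 = 0.5042
Terminal stock prices: S_u = 174, S_d = 130.5
Terminal payoffs (K − S): max(-4, 0) = 0, max(39.5, 0) = 39.5
Node 0 (S = 145): V_0 = e^(−0.05)·[0.5042·0.0000 + 0.4958·39.5000] = 18.6276

$18.63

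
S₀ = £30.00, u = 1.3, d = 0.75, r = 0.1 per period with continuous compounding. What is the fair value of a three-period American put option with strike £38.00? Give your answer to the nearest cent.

Risk-neutral probability p = (e^0.1 − 0.75)/(1.3 − 0.75) = 0.3552/0.5500 = 0.6458
Terminal stock prices: S_uuu = 65.91, S_uud = 38.03, S_udd = 21.94, S_ddd = 12.66
Terminal payoffs (K − S): max(-27.91, 0) = 0, max(-0.025, 0) = 0, max(16.06, 0) = 16.06, max(25.34, 0) = 25.34
Node uu (S = 50.7): continuation = e^(−0.1)·[0.6458·0.0000 + 0.3542·0.0000] = 0.0000; exercise value = 0.0000 ≤ continuation, so V_uu = 0.0000
Node ud (S = 29.25): continuation = e^(−0.1)·[0.6458·0.0000 + 0.3542·16.0625] = 5.1484; exercise value = 8.7500 > continuation, so V_ud = 8.7500 (exercise)
Node dd (S = 16.88): continuation = e^(−0.1)·[0.6458·16.0625 + 0.3542·25.3438] = 17.5088; exercise value = 21.1250 > continuation, so V_dd = 21.1250 (exercise)
Node u (S = 39): continuation = e^(−0.1)·[0.6458·0.0000 + 0.3542·8.7500] = 2.8046; exercise value = 0.0000 ≤ continuation, so V_u = 2.8046
Node d (S = 22.5): continuation = e^(−0.1)·[0.6458·8.7500 + 0.3542·21.1250] = 11.8838; exercise value = 15.5000 > continuation, so V_d = 15.5000 (exercise)
Node 0 (S = 30): continuation = e^(−0.1)·[0.6458·2.8046 + 0.3542·15.5000] = 6.6069; exercise value = 8.0000 > continuation, so V_0 = 8.0000 (exercise)

£8.00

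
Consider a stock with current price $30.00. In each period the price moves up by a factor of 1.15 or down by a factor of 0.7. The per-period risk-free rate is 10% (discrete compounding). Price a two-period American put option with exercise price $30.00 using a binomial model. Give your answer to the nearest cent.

Risk-neutral probability p = (1 + 0.1 − 0.7)/(1.15 − 0.7) = 0.4000/0.4500 = 0.8889
Terminal stock prices: S_uu = 39.67, S_ud = 24.15, S_dd = 14.7
Terminal payoffs (K − S): max(-9.675, 0) = 0, max(5.85, 0) = 5.85, max(15.3, 0) = 15.3
Node u (S = 34.5): continuation = 1/1.1·[0.8889·0.0000 + 0.1111·5.8500] = 0.5909; exercise value = 0.0000 ≤ continuation, so V_u = 0.5909
Node d (S = 21): continuation = 1/1.1·[0.8889·5.8500 + 0.1111·15.3000] = 6.2727; exercise value = 9.0000 > continuation, so V_d = 9.0000 (exercise)
Node 0 (S = 30): continuation = 1/1.1·[0.8889·0.5909 + 0.1111·9.0000] = 1.3866; exercise value = 0.0000 ≤ continuation, so V_0 = 1.3866

$1.39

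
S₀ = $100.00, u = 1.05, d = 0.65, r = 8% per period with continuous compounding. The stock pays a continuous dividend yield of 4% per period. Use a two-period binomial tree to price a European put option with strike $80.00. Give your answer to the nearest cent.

$0.47

Per-period risk-free factor R = e^0.08 = 1.0833; dividend-adjusted growth = e^(0.08−0.04) = 1.0408.
Risk-neutral probability p = (1.0408 − 0.65)/(1.05 − 0.65) = 0.3908/0.4000 = 0.9770
Terminal stock prices: S_uu = 110.2, S_ud = 68.25, S_dd = 42.25
Terminal payoffs (K − S): max(-30.25, 0) = 0, max(11.75, 0) = 11.75, max(37.75, 0) = 37.75
Node u (S = 105): V_u = e^(−0.08)·[0.9770·0.0000 + 0.0230·11.7500] = 0.2492
Node d (S = 65): V_d = e^(−0.08)·[0.9770·11.7500 + 0.0230·37.7500] = 11.3980
Node 0 (S = 100): V_0 = e^(−0.08)·[0.9770·0.2492 + 0.0230·11.3980] = 0.4665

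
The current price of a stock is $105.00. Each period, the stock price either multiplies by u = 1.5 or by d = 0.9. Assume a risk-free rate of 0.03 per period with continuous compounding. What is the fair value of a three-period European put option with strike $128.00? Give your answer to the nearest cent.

Risk-neutral probability p = (e^0.03 − 0.9)/(1.5 − 0.9) = 0.1305/0.6000 = 0.2174
Terminal stock prices: S_uuu = 354.4, S_uud = 212.6, S_udd = 127.6, S_ddd = 76.55
Terminal payoffs (K − S): max(-226.4, 0) = 0, max(-84.62, 0) = 0, max(0.425, 0) = 0.425, max(51.45, 0) = 51.45
Node uu (S = 236.2): V_uu = e^(−0.03)·[0.2174·0.0000 + 0.7826·0.0000] = 0.0000
Node ud (S = 141.8): V_ud = e^(−0.03)·[0.2174·0.0000 + 0.7826·0.4250] = 0.3228
Node dd (S = 85.05): V_dd = e^(−0.03)·[0.2174·0.4250 + 0.7826·51.4550] = 39.1670
Node u (S = 157.5): V_u = e^(−0.03)·[0.2174·0.0000 + 0.7826·0.3228] = 0.2451
Node d (S = 94.5): V_d = e^(−0.03)·[0.2174·0.3228 + 0.7826·39.1670] = 29.8134
Node 0 (S = 105): V_0 = e^(−0.03)·[0.2174·0.2451 + 0.7826·29.8134] = 22.6934

$22.69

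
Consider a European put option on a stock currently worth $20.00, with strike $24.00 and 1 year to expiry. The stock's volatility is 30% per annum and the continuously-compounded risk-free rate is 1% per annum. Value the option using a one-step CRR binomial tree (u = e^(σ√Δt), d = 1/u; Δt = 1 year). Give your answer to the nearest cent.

CRR parameters: u = e^(σ√Δt) = e^(0.3·√1) = 1.3499, d = 1/u = 0.7408
Per-period rate: rΔt = 0.01·1 = 0.01, so R = e^0.01 = 1.0101
Risk-neutral probability p = (e^0.01 − 0.7408)/(1.3499 − 0.7408) = 0.2692/0.6090 = 0.4421
Terminal stock prices: S_u = 27, S_d = 14.82
Terminal payoffs (K − S): max(-2.997, 0) = 0, max(9.184, 0) = 9.184
Node 0 (S = 20): V_0 = e^(−0.01)·[0.4421·0.0000 + 0.5579·9.1836] = 5.0729

$5.07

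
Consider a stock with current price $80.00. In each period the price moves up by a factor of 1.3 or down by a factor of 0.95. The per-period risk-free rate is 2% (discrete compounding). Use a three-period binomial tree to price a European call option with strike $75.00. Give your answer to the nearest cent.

$12.42

Risk-neutral probability p = (1 + 0.02 − 0.95)/(1.3 − 0.95) = 0.0700/0.3500 = 0.2000
Terminal stock prices: S_uuu = 175.8, S_uud = 128.4, S_udd = 93.86, S_ddd = 68.59
Terminal payoffs (S − K): max(100.8, 0) = 100.8, max(53.44, 0) = 53.44, max(18.86, 0) = 18.86, max(-6.41, 0) = 0
Node uu (S = 135.2): V_uu = 1/1.02·[0.2000·100.7600 + 0.8000·53.4400] = 61.6706
Node ud (S = 98.8): V_ud = 1/1.02·[0.2000·53.4400 + 0.8000·18.8600] = 25.2706
Node dd (S = 72.2): V_dd = 1/1.02·[0.2000·18.8600 + 0.8000·0.0000] = 3.6980
Node u (S = 104): V_u = 1/1.02·[0.2000·61.6706 + 0.8000·25.2706] = 31.9123
Node d (S = 76): V_d = 1/1.02·[0.2000·25.2706 + 0.8000·3.6980] = 7.8554
Node 0 (S = 80): V_0 = 1/1.02·[0.2000·31.9123 + 0.8000·7.8554] = 12.4185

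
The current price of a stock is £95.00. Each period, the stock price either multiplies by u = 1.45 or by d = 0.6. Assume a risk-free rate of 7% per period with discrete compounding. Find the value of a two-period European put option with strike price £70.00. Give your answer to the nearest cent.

Risk-neutral probability p = (1 + 0.07 − 0.6)/(1.45 − 0.6) = 0.4700/0.8500 = 0.5529
Terminal stock prices: S_uu = 199.7, S_ud = 82.65, S_dd = 34.2
Terminal payoffs (K − S): max(-129.7, 0) = 0, max(-12.65, 0) = 0, max(35.8, 0) = 35.8
Node u (S = 137.8): V_u = 1/1.07·[0.5529·0.0000 + 0.4471·0.0000] = 0.0000
Node d (S = 57): V_d = 1/1.07·[0.5529·0.0000 + 0.4471·35.8000] = 14.9577
Node 0 (S = 95): V_0 = 1/1.07·[0.5529·0.0000 + 0.4471·14.9577] = 6.2495

£6.25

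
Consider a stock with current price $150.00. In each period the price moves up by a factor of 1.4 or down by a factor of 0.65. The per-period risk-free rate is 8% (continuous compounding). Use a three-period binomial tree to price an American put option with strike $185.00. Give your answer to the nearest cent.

$44.19

Risk-neutral probability p = (e^0.08 − 0.65)/(1.4 − 0.65) = 0.4333/0.7500 = 0.5777
Terminal stock prices: S_uuu = 411.6, S_uud = 191.1, S_udd = 88.73, S_ddd = 41.19
Terminal payoffs (K − S): max(-226.6, 0) = 0, max(-6.1, 0) = 0, max(96.27, 0) = 96.27, max(143.8, 0) = 143.8
Node uu (S = 294): continuation = e^(−0.08)·[0.5777·0.0000 + 0.4223·0.0000] = 0.0000; exercise value = 0.0000 ≤ continuation, so V_uu = 0.0000
Node ud (S = 136.5): continuation = e^(−0.08)·[0.5777·0.0000 + 0.4223·96.2750] = 37.5296; exercise value = 48.5000 > continuation, so V_ud = 48.5000 (exercise)
Node dd (S = 63.38): continuation = e^(−0.08)·[0.5777·96.2750 + 0.4223·143.8063] = 107.4015; exercise value = 121.6250 > continuation, so V_dd = 121.6250 (exercise)
Node u (S = 210): continuation = e^(−0.08)·[0.5777·0.0000 + 0.4223·48.5000] = 18.9061; exercise value = 0.0000 ≤ continuation, so V_u = 18.9061
Node d (S = 97.5): continuation = e^(−0.08)·[0.5777·48.5000 + 0.4223·121.6250] = 73.2765; exercise value = 87.5000 > continuation, so V_d = 87.5000 (exercise)
Node 0 (S = 150): continuation = e^(−0.08)·[0.5777·18.9061 + 0.4223·87.5000] = 44.1916; exercise value = 35.0000 ≤ continuation, so V_0 = 44.1916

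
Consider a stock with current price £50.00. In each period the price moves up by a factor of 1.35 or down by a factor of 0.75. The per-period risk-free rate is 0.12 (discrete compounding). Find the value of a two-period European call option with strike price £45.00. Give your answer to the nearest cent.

Risk-neutral probability p = (1 + 0.12 − 0.75)/(1.35 − 0.75) = 0.3700/0.6000 = 0.6167
Terminal stock prices: S_uu = 91.13, S_ud = 50.62, S_dd = 28.12
Terminal payoffs (S − K): max(46.13, 0) = 46.13, max(5.625, 0) = 5.625, max(-16.88, 0) = 0
Node u (S = 67.5): V_u = 1/1.12·[0.6167·46.1250 + 0.3833·5.6250] = 27.3214
Node d (S = 37.5): V_d = 1/1.12·[0.6167·5.6250 + 0.3833·0.0000] = 3.0971
Node 0 (S = 50): V_0 = 1/1.12·[0.6167·27.3214 + 0.3833·3.0971] = 16.1031

£16.10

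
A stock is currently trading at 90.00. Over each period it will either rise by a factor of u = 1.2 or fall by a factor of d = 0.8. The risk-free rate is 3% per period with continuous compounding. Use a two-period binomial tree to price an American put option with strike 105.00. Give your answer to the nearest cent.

Risk-neutral probability p = (e^0.03 − 0.8)/(1.2 − 0.8) = 0.2305/0.4000 = 0.5761
Terminal stock prices: S_uu = 129.6, S_ud = 86.4, S_dd = 57.6
Terminal payoffs (K − S): max(-24.6, 0) = 0, max(18.6, 0) = 18.6, max(47.4, 0) = 47.4
Node u (S = 108): continuation = e^(−0.03)·[0.5761·0.0000 + 0.4239·18.6000] = 7.6509; exercise value = 0.0000 ≤ continuation, so V_u = 7.6509
Node d (S = 72): continuation = e^(−0.03)·[0.5761·18.6000 + 0.4239·47.4000] = 29.8968; exercise value = 33.0000 > continuation, so V_d = 33.0000 (exercise)
Node 0 (S = 90): continuation = e^(−0.03)·[0.5761·7.6509 + 0.4239·33.0000] = 17.8518; exercise value = 15.0000 ≤ continuation, so V_0 = 17.8518

17.85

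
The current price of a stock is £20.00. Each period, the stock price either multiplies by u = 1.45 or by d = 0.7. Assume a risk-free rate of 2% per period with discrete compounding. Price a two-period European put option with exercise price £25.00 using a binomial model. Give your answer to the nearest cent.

£7.01

Risk-neutral probability p = (1 + 0.02 − 0.7)/(1.45 − 0.7) = 0.3200/0.7500 = 0.4267
Terminal stock prices: S_uu = 42.05, S_ud = 20.3, S_dd = 9.8
Terminal payoffs (K − S): max(-17.05, 0) = 0, max(4.7, 0) = 4.7, max(15.2, 0) = 15.2
Node u (S = 29): V_u = 1/1.02·[0.4267·0.0000 + 0.5733·4.7000] = 2.6418
Node d (S = 14): V_d = 1/1.02·[0.4267·4.7000 + 0.5733·15.2000] = 10.5098
Node 0 (S = 20): V_0 = 1/1.02·[0.4267·2.6418 + 0.5733·10.5098] = 7.0126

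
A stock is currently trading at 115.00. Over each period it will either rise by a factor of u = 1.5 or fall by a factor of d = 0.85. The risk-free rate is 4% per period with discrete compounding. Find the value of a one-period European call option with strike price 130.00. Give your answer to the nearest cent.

11.95

Risk-neutral probability p = (1 + 0.04 − 0.85)/(1.5 − 0.85) = 0.1900/0.6500 = 0.2923
Terminal stock prices: S_u = 172.5, S_d = 97.75
Terminal payoffs (S − K): max(42.5, 0) = 42.5, max(-32.25, 0) = 0
Node 0 (S = 115): V_0 = 1/1.04·[0.2923·42.5000 + 0.7077·0.0000] = 11.9453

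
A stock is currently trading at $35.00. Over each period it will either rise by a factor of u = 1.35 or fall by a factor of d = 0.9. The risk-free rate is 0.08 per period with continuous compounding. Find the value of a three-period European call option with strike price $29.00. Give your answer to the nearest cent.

Risk-neutral probability p = (e^0.08 − 0.9)/(1.35 − 0.9) = 0.1833/0.4500 = 0.4073
Terminal stock prices: S_uuu = 86.11, S_uud = 57.41, S_udd = 38.27, S_ddd = 25.52
Terminal payoffs (S − K): max(57.11, 0) = 57.11, max(28.41, 0) = 28.41, max(9.273, 0) = 9.273, max(-3.485, 0) = 0
Node uu (S = 63.79): V_uu = e^(−0.08)·[0.4073·57.1131 + 0.5927·28.4088] = 37.0171
Node ud (S = 42.52): V_ud = e^(−0.08)·[0.4073·28.4088 + 0.5927·9.2725] = 15.7546
Node dd (S = 28.35): V_dd = e^(−0.08)·[0.4073·9.2725 + 0.5927·0.0000] = 3.4864
Node u (S = 47.25): V_u = e^(−0.08)·[0.4073·37.0171 + 0.5927·15.7546] = 22.5378
Node d (S = 31.5): V_d = e^(−0.08)·[0.4073·15.7546 + 0.5927·3.4864] = 7.8311
Node 0 (S = 35): V_0 = e^(−0.08)·[0.4073·22.5378 + 0.5927·7.8311] = 12.7586

$12.76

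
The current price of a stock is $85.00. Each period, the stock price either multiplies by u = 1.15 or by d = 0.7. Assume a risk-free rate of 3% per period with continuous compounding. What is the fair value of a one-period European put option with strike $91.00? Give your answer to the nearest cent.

$8.12

Risk-neutral probability p = (e^0.03 − 0.7)/(1.15 − 0.7) = 0.3305/0.4500 = 0.7343
Terminal stock prices: S_u = 97.75, S_d = 59.5
Terminal payoffs (K − S): max(-6.75, 0) = 0, max(31.5, 0) = 31.5
Node 0 (S = 85): V_0 = e^(−0.03)·[0.7343·0.0000 + 0.2657·31.5000] = 8.1209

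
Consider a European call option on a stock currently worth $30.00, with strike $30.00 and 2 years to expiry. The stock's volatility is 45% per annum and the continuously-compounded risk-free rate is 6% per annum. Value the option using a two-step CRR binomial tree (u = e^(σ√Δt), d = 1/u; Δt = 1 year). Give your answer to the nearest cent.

CRR parameters: u = e^(σ√Δt) = e^(0.45·√1) = 1.5683, d = 1/u = 0.6376
Per-period rate: rΔt = 0.06·1 = 0.06, so R = e^0.06 = 1.0618
Risk-neutral probability p = (e^0.06 − 0.6376)/(1.5683 − 0.6376) = 0.4242/0.9307 = 0.4558
Terminal stock prices: S_uu = 73.79, S_ud = 30, S_dd = 12.2
Terminal payoffs (S − K): max(43.79, 0) = 43.79, max(0, 0) = 0, max(-17.8, 0) = 0
Node u (S = 47.05): V_u = e^(−0.06)·[0.4558·43.7881 + 0.5442·0.0000] = 18.7964
Node d (S = 19.13): V_d = e^(−0.06)·[0.4558·0.0000 + 0.5442·0.0000] = 0.0000
Node 0 (S = 30): V_0 = e^(−0.06)·[0.4558·18.7964 + 0.5442·0.0000] = 8.0685

$8.07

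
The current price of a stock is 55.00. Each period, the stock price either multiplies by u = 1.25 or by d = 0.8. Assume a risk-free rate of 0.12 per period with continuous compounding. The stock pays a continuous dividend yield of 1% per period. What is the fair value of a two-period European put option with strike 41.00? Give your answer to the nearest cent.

0.40

Per-period risk-free factor R = e^0.12 = 1.1275; dividend-adjusted growth = e^(0.12−0.01) = 1.1163.
Risk-neutral probability p = (1.1163 − 0.8)/(1.25 − 0.8) = 0.3163/0.4500 = 0.7028
Terminal stock prices: S_uu = 85.94, S_ud = 55, S_dd = 35.2
Terminal payoffs (K − S): max(-44.94, 0) = 0, max(-14, 0) = 0, max(5.8, 0) = 5.8
Node u (S = 68.75): V_u = e^(−0.12)·[0.7028·0.0000 + 0.2972·0.0000] = 0.0000
Node d (S = 44): V_d = e^(−0.12)·[0.7028·0.0000 + 0.2972·5.8000] = 1.5286
Node 0 (S = 55): V_0 = e^(−0.12)·[0.7028·0.0000 + 0.2972·1.5286] = 0.4029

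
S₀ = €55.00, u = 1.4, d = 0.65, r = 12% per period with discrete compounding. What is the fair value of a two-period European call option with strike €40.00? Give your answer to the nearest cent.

Risk-neutral probability p = (1 + 0.12 − 0.65)/(1.4 − 0.65) = 0.4700/0.7500 = 0.6267
Terminal stock prices: S_uu = 107.8, S_ud = 50.05, S_dd = 23.24
Terminal payoffs (S − K): max(67.8, 0) = 67.8, max(10.05, 0) = 10.05, max(-16.76, 0) = 0
Node u (S = 77): V_u = 1/1.12·[0.6267·67.8000 + 0.3733·10.0500] = 41.2857
Node d (S = 35.75): V_d = 1/1.12·[0.6267·10.0500 + 0.3733·0.0000] = 5.6232
Node 0 (S = 55): V_0 = 1/1.12·[0.6267·41.2857 + 0.3733·5.6232] = 24.9747

€24.97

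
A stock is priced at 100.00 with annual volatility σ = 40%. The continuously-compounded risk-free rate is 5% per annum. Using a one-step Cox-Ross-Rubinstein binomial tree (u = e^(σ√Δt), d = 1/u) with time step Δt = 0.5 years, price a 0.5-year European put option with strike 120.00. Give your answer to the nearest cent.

CRR parameters: u = e^(σ√Δt) = e^(0.4·√0.5) = 1.3269, d = 1/u = 0.7536
Per-period rate: rΔt = 0.05·0.5 = 0.025, so R = e^0.025 = 1.0253
Risk-neutral probability p = (e^0.025 − 0.7536)/(1.3269 − 0.7536) = 0.2717/0.5733 = 0.4739
Terminal stock prices: S_u = 132.7, S_d = 75.36
Terminal payoffs (K − S): max(-12.69, 0) = 0, max(44.64, 0) = 44.64
Node 0 (S = 100): V_0 = e^(−0.025)·[0.4739·0.0000 + 0.5261·44.6362] = 22.9025

22.90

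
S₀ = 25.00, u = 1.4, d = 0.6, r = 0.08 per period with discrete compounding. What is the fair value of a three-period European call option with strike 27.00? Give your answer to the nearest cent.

7.96

Risk-neutral probability p = (1 + 0.08 − 0.6)/(1.4 − 0.6) = 0.4800/0.8000 = 0.6000
Terminal stock prices: S_uuu = 68.6, S_uud = 29.4, S_udd = 12.6, S_ddd = 5.4
Terminal payoffs (S − K): max(41.6, 0) = 41.6, max(2.4, 0) = 2.4, max(-14.4, 0) = 0, max(-21.6, 0) = 0
Node uu (S = 49): V_uu = 1/1.08·[0.6000·41.6000 + 0.4000·2.4000] = 24.0000
Node ud (S = 21): V_ud = 1/1.08·[0.6000·2.4000 + 0.4000·0.0000] = 1.3333
Node dd (S = 9): V_dd = 1/1.08·[0.6000·0.0000 + 0.4000·0.0000] = 0.0000
Node u (S = 35): V_u = 1/1.08·[0.6000·24.0000 + 0.4000·1.3333] = 13.8272
Node d (S = 15): V_d = 1/1.08·[0.6000·1.3333 + 0.4000·0.0000] = 0.7407
Node 0 (S = 25): V_0 = 1/1.08·[0.6000·13.8272 + 0.4000·0.7407] = 7.9561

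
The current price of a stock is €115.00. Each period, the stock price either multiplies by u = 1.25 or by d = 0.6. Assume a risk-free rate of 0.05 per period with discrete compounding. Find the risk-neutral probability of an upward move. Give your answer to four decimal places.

p = 0.6923

Risk-neutral probability p = (1 + 0.05 − 0.6)/(1.25 − 0.6) = 0.4500/0.6500 = 0.6923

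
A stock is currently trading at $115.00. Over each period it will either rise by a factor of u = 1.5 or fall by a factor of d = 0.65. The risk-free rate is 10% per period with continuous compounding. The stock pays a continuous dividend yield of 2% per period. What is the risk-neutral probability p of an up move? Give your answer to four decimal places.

Per-period risk-free factor R = e^0.1 = 1.1052; dividend-adjusted growth = e^(0.1−0.02) = 1.0833.
Risk-neutral probability p = (1.0833 − 0.65)/(1.5 − 0.65) = 0.4333/0.8500 = 0.5097

p = 0.5097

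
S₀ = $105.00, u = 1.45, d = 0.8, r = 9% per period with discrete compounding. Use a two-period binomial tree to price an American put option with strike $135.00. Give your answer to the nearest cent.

$30.00

Risk-neutral probability p = (1 + 0.09 − 0.8)/(1.45 − 0.8) = 0.2900/0.6500 = 0.4462
Terminal stock prices: S_uu = 220.8, S_ud = 121.8, S_dd = 67.2
Terminal payoffs (K − S): max(-85.76, 0) = 0, max(13.2, 0) = 13.2, max(67.8, 0) = 67.8
Node u (S = 152.2): continuation = 1/1.09·[0.4462·0.0000 + 0.5538·13.2000] = 6.7071; exercise value = 0.0000 ≤ continuation, so V_u = 6.7071
Node d (S = 84): continuation = 1/1.09·[0.4462·13.2000 + 0.5538·67.8000] = 39.8532; exercise value = 51.0000 > continuation, so V_d = 51.0000 (exercise)
Node 0 (S = 105): continuation = 1/1.09·[0.4462·6.7071 + 0.5538·51.0000] = 28.6592; exercise value = 30.0000 > continuation, so V_0 = 30.0000 (exercise)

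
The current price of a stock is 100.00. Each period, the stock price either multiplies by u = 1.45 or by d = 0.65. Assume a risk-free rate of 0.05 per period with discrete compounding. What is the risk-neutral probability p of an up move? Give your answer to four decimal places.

Risk-neutral probability p = (1 + 0.05 − 0.65)/(1.45 − 0.65) = 0.4000/0.8000 = 0.5000

p = 0.5000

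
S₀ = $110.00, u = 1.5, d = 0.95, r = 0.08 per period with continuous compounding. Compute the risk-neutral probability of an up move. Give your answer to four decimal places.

p = 0.2423

Risk-neutral probability p = (e^0.08 − 0.95)/(1.5 − 0.95) = 0.1333/0.5500 = 0.2423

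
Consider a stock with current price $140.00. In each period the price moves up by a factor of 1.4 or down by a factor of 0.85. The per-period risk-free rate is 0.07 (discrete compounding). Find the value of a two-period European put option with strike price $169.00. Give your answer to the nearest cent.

Risk-neutral probability p = (1 + 0.07 − 0.85)/(1.4 − 0.85) = 0.2200/0.5500 = 0.4000
Terminal stock prices: S_uu = 274.4, S_ud = 166.6, S_dd = 101.1
Terminal payoffs (K − S): max(-105.4, 0) = 0, max(2.4, 0) = 2.4, max(67.85, 0) = 67.85
Node u (S = 196): V_u = 1/1.07·[0.4000·0.0000 + 0.6000·2.4000] = 1.3458
Node d (S = 119): V_d = 1/1.07·[0.4000·2.4000 + 0.6000·67.8500] = 38.9439
Node 0 (S = 140): V_0 = 1/1.07·[0.4000·1.3458 + 0.6000·38.9439] = 22.3408

$22.34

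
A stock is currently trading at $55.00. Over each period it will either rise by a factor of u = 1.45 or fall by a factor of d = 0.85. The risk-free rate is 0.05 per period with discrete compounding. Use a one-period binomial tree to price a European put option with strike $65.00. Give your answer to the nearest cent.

$11.59

Risk-neutral probability p = (1 + 0.05 − 0.85)/(1.45 − 0.85) = 0.2000/0.6000 = 0.3333
Terminal stock prices: S_u = 79.75, S_d = 46.75
Terminal payoffs (K − S): max(-14.75, 0) = 0, max(18.25, 0) = 18.25
Node 0 (S = 55): V_0 = 1/1.05·[0.3333·0.0000 + 0.6667·18.2500] = 11.5873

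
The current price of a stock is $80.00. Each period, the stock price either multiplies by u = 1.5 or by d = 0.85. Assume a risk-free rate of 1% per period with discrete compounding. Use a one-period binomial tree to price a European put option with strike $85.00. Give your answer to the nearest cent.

$12.69

Risk-neutral probability p = (1 + 0.01 − 0.85)/(1.5 − 0.85) = 0.1600/0.6500 = 0.2462
Terminal stock prices: S_u = 120, S_d = 68
Terminal payoffs (K − S): max(-35, 0) = 0, max(17, 0) = 17
Node 0 (S = 80): V_0 = 1/1.01·[0.2462·0.0000 + 0.7538·17.0000] = 12.6885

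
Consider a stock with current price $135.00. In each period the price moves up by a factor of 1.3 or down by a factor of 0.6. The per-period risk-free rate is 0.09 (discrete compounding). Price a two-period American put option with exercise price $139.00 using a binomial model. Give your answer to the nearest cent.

$21.92

Risk-neutral probability p = (1 + 0.09 − 0.6)/(1.3 − 0.6) = 0.4900/0.7000 = 0.7000
Terminal stock prices: S_uu = 228.2, S_ud = 105.3, S_dd = 48.6
Terminal payoffs (K − S): max(-89.15, 0) = 0, max(33.7, 0) = 33.7, max(90.4, 0) = 90.4
Node u (S = 175.5): continuation = 1/1.09·[0.7000·0.0000 + 0.3000·33.7000] = 9.2752; exercise value = 0.0000 ≤ continuation, so V_u = 9.2752
Node d (S = 81): continuation = 1/1.09·[0.7000·33.7000 + 0.3000·90.4000] = 46.5229; exercise value = 58.0000 > continuation, so V_d = 58.0000 (exercise)
Node 0 (S = 135): continuation = 1/1.09·[0.7000·9.2752 + 0.3000·58.0000] = 21.9199; exercise value = 4.0000 ≤ continuation, so V_0 = 21.9199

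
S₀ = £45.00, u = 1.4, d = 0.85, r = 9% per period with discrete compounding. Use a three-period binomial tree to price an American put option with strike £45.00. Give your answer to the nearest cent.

£3.49

Risk-neutral probability p = (1 + 0.09 − 0.85)/(1.4 − 0.85) = 0.2400/0.5500 = 0.4364
Terminal stock prices: S_uuu = 123.5, S_uud = 74.97, S_udd = 45.52, S_ddd = 27.64
Terminal payoffs (K − S): max(-78.48, 0) = 0, max(-29.97, 0) = 0, max(-0.5175, 0) = 0, max(17.36, 0) = 17.36
Node uu (S = 88.2): continuation = 1/1.09·[0.4364·0.0000 + 0.5636·0.0000] = 0.0000; exercise value = 0.0000 ≤ continuation, so V_uu = 0.0000
Node ud (S = 53.55): continuation = 1/1.09·[0.4364·0.0000 + 0.5636·0.0000] = 0.0000; exercise value = 0.0000 ≤ continuation, so V_ud = 0.0000
Node dd (S = 32.51): continuation = 1/1.09·[0.4364·0.0000 + 0.5636·17.3644] = 8.9791; exercise value = 12.4875 > continuation, so V_dd = 12.4875 (exercise)
Node u (S = 63): continuation = 1/1.09·[0.4364·0.0000 + 0.5636·0.0000] = 0.0000; exercise value = 0.0000 ≤ continuation, so V_u = 0.0000
Node d (S = 38.25): continuation = 1/1.09·[0.4364·0.0000 + 0.5636·12.4875] = 6.4573; exercise value = 6.7500 > continuation, so V_d = 6.7500 (exercise)
Node 0 (S = 45): continuation = 1/1.09·[0.4364·0.0000 + 0.5636·6.7500] = 3.4904; exercise value = 0.0000 ≤ continuation, so V_0 = 3.4904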